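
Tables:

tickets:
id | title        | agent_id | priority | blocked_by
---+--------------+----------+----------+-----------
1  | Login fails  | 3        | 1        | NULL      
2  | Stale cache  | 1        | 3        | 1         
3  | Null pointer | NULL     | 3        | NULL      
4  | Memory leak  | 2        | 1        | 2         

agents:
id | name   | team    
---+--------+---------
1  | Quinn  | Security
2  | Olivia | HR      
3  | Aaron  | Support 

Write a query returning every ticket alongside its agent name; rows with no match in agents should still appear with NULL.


LEFT JOIN keeps every row from tickets (the left table); where agent_id has no match in agents, the agent columns become NULL. Walk through each ticket:
  - ticket 1 (Login fails): agent_id=3 -> matches Aaron
  - ticket 2 (Stale cache): agent_id=1 -> matches Quinn
  - ticket 3 (Null pointer): agent_id=NULL, no match -> kept with NULL
  - ticket 4 (Memory leak): agent_id=2 -> matches Olivia
All 4 rows appear; 1 has NULL agent.

SQL:
SELECT a.title, b.name AS agent
FROM tickets a
LEFT JOIN agents b ON a.agent_id = b.id

Result:
title        | agent 
-------------+-------
Login fails  | Aaron 
Stale cache  | Quinn 
Null pointer | NULL  
Memory leak  | Olivia


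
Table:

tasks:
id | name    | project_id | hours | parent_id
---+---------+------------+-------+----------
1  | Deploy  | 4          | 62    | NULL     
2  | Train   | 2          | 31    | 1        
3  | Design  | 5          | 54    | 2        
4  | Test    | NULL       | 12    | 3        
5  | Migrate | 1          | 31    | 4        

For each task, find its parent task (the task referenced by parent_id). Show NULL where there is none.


This is a self-join: tasks is joined to a second copy of itself, matching each row's parent_id to another row's id. Use LEFT JOIN so rows with parent_id=NULL are kept.
  - task 1 (Deploy): parent_id=NULL -> NULL
  - task 2 (Train): parent_id=1 -> Deploy
  - task 3 (Design): parent_id=2 -> Train
  - task 4 (Test): parent_id=3 -> Design
  - task 5 (Migrate): parent_id=4 -> Test

SQL:
SELECT a.name AS item, b.name AS parent
FROM tasks a
LEFT JOIN tasks b ON a.parent_id = b.id

Result:
item    | parent
--------+-------
Deploy  | NULL  
Train   | Deploy
Design  | Train 
Test    | Design
Migrate | Test  


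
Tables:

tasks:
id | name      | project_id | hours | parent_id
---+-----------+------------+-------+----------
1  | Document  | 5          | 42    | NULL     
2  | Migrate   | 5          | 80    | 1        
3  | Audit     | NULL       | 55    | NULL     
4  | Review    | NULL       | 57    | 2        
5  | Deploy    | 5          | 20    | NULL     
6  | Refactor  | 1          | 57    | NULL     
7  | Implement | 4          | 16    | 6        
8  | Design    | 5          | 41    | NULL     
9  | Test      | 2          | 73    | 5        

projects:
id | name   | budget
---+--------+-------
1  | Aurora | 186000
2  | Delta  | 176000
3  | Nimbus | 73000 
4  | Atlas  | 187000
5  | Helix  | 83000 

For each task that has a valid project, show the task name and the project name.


INNER JOIN keeps only tasks rows whose project_id matches an id in projects. Walk through each task:
  - task 1 (Document): project_id=5 -> matches Helix
  - task 2 (Migrate): project_id=5 -> matches Helix
  - task 3 (Audit): project_id=NULL, no match -> dropped
  - task 4 (Review): project_id=NULL, no match -> dropped
  - task 5 (Deploy): project_id=5 -> matches Helix
  - task 6 (Refactor): project_id=1 -> matches Aurora
  - task 7 (Implement): project_id=4 -> matches Atlas
  - task 8 (Design): project_id=5 -> matches Helix
  - task 9 (Test): project_id=2 -> matches Delta
So 2 of 9 rows are dropped.

SQL:
SELECT a.name, b.name AS project
FROM tasks a
INNER JOIN projects b ON a.project_id = b.id

Result:
name      | project
----------+--------
Document  | Helix  
Migrate   | Helix  
Deploy    | Helix  
Refactor  | Aurora 
Implement | Atlas  
Design    | Helix  
Test      | Delta  


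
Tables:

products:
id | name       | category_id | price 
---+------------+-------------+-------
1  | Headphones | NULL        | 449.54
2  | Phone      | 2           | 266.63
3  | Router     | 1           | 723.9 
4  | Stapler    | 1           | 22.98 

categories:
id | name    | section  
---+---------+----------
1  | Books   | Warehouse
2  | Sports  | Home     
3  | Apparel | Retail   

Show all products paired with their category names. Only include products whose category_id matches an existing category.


INNER JOIN keeps only products rows whose category_id matches an id in categories. Walk through each product:
  - product 1 (Headphones): category_id=NULL, no match -> dropped
  - product 2 (Phone): category_id=2 -> matches Sports
  - product 3 (Router): category_id=1 -> matches Books
  - product 4 (Stapler): category_id=1 -> matches Books
So 1 of 4 rows is dropped.

SQL:
SELECT a.name, b.name AS category
FROM products a
INNER JOIN categories b ON a.category_id = b.id

Result:
name    | category
--------+---------
Phone   | Sports  
Router  | Books   
Stapler | Books   


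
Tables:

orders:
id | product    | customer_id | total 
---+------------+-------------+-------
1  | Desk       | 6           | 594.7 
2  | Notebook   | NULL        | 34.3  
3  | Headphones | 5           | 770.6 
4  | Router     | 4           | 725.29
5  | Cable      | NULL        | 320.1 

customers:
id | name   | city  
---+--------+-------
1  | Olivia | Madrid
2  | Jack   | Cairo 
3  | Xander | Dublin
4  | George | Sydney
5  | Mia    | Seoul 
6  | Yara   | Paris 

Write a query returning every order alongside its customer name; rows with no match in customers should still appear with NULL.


LEFT JOIN keeps every row from orders (the left table); where customer_id has no match in customers, the customer columns become NULL. Walk through each order:
  - order 1 (Desk): customer_id=6 -> matches Yara
  - order 2 (Notebook): customer_id=NULL, no match -> kept with NULL
  - order 3 (Headphones): customer_id=5 -> matches Mia
  - order 4 (Router): customer_id=4 -> matches George
  - order 5 (Cable): customer_id=NULL, no match -> kept with NULL
All 5 rows appear; 2 have NULL customer.

SQL:
SELECT a.product, b.name AS customer
FROM orders a
LEFT JOIN customers b ON a.customer_id = b.id

Result:
product    | customer
-----------+---------
Desk       | Yara    
Notebook   | NULL    
Headphones | Mia     
Router     | George  
Cable      | NULL    


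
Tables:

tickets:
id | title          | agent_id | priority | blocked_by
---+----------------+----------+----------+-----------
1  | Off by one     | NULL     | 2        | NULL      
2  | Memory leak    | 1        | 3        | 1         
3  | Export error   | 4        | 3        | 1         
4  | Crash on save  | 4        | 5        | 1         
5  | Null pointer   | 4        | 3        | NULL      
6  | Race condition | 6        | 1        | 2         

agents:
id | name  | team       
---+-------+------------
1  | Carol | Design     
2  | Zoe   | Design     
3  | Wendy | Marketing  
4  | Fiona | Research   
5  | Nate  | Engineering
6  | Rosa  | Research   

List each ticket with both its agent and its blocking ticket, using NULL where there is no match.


Two LEFT JOINs from the same base table tickets: one to agents via agent_id, one to tickets itself via blocked_by. Both are LEFT so every ticket is preserved.
Match against agents:
  - ticket 1 (Off by one): agent_id=NULL, no match -> kept with NULL
  - ticket 2 (Memory leak): agent_id=1 -> matches Carol
  - ticket 3 (Export error): agent_id=4 -> matches Fiona
  - ticket 4 (Crash on save): agent_id=4 -> matches Fiona
  - ticket 5 (Null pointer): agent_id=4 -> matches Fiona
  - ticket 6 (Race condition): agent_id=6 -> matches Rosa
Match against tickets (self):
  - ticket 1 (Off by one): blocked_by=NULL -> NULL
  - ticket 2 (Memory leak): blocked_by=1 -> Off by one
  - ticket 3 (Export error): blocked_by=1 -> Off by one
  - ticket 4 (Crash on save): blocked_by=1 -> Off by one
  - ticket 5 (Null pointer): blocked_by=NULL -> NULL
  - ticket 6 (Race condition): blocked_by=2 -> Memory leak

SQL:
SELECT a.title, b.name AS agent, c.title AS blocked_by
FROM tickets a
LEFT JOIN agents b ON a.agent_id = b.id
LEFT JOIN tickets c ON a.blocked_by = c.id

Result:
title          | agent | blocked_by 
---------------+-------+------------
Off by one     | NULL  | NULL       
Memory leak    | Carol | Off by one 
Export error   | Fiona | Off by one 
Crash on save  | Fiona | Off by one 
Null pointer   | Fiona | NULL       
Race condition | Rosa  | Memory leak


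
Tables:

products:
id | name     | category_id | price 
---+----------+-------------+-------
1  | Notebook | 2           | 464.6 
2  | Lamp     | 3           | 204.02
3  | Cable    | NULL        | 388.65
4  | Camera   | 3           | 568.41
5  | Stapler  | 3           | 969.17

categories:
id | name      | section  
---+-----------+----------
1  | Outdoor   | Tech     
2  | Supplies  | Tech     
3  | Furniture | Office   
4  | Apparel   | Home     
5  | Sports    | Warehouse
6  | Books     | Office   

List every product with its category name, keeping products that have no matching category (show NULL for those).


LEFT JOIN keeps every row from products (the left table); where category_id has no match in categories, the category columns become NULL. Walk through each product:
  - product 1 (Notebook): category_id=2 -> matches Supplies
  - product 2 (Lamp): category_id=3 -> matches Furniture
  - product 3 (Cable): category_id=NULL, no match -> kept with NULL
  - product 4 (Camera): category_id=3 -> matches Furniture
  - product 5 (Stapler): category_id=3 -> matches Furniture
All 5 rows appear; 1 has NULL category.

SQL:
SELECT a.name, b.name AS category
FROM products a
LEFT JOIN categories b ON a.category_id = b.id

Result:
name     | category 
---------+----------
Notebook | Supplies 
Lamp     | Furniture
Cable    | NULL     
Camera   | Furniture
Stapler  | Furniture


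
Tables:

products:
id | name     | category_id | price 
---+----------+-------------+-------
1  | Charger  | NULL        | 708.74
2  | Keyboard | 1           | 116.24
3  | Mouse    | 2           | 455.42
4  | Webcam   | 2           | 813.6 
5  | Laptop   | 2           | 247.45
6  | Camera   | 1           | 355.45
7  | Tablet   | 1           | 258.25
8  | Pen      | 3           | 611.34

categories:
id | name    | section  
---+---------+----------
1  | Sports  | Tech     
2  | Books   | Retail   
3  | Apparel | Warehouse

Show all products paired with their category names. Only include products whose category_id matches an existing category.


INNER JOIN keeps only products rows whose category_id matches an id in categories. Walk through each product:
  - product 1 (Charger): category_id=NULL, no match -> dropped
  - product 2 (Keyboard): category_id=1 -> matches Sports
  - product 3 (Mouse): category_id=2 -> matches Books
  - product 4 (Webcam): category_id=2 -> matches Books
  - product 5 (Laptop): category_id=2 -> matches Books
  - product 6 (Camera): category_id=1 -> matches Sports
  - product 7 (Tablet): category_id=1 -> matches Sports
  - product 8 (Pen): category_id=3 -> matches Apparel
So 1 of 8 rows is dropped.

SQL:
SELECT a.name, b.name AS category
FROM products a
INNER JOIN categories b ON a.category_id = b.id

Result:
name     | category
---------+---------
Keyboard | Sports  
Mouse    | Books   
Webcam   | Books   
Laptop   | Books   
Camera   | Sports  
Tablet   | Sports  
Pen      | Apparel 


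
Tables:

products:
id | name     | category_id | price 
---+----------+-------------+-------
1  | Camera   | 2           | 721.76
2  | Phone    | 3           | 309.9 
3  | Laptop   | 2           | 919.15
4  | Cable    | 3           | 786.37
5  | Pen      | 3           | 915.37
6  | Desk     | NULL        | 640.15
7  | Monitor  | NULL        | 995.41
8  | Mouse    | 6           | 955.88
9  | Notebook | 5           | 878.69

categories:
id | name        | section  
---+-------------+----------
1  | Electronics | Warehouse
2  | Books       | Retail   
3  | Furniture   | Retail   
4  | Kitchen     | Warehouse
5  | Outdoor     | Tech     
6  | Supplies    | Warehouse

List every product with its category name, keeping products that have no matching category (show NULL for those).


LEFT JOIN keeps every row from products (the left table); where category_id has no match in categories, the category columns become NULL. Walk through each product:
  - product 1 (Camera): category_id=2 -> matches Books
  - product 2 (Phone): category_id=3 -> matches Furniture
  - product 3 (Laptop): category_id=2 -> matches Books
  - product 4 (Cable): category_id=3 -> matches Furniture
  - product 5 (Pen): category_id=3 -> matches Furniture
  - product 6 (Desk): category_id=NULL, no match -> kept with NULL
  - product 7 (Monitor): category_id=NULL, no match -> kept with NULL
  - product 8 (Mouse): category_id=6 -> matches Supplies
  - product 9 (Notebook): category_id=5 -> matches Outdoor
All 9 rows appear; 2 have NULL category.

SQL:
SELECT a.name, b.name AS category
FROM products a
LEFT JOIN categories b ON a.category_id = b.id

Result:
name     | category 
---------+----------
Camera   | Books    
Phone    | Furniture
Laptop   | Books    
Cable    | Furniture
Pen      | Furniture
Desk     | NULL     
Monitor  | NULL     
Mouse    | Supplies 
Notebook | Outdoor  


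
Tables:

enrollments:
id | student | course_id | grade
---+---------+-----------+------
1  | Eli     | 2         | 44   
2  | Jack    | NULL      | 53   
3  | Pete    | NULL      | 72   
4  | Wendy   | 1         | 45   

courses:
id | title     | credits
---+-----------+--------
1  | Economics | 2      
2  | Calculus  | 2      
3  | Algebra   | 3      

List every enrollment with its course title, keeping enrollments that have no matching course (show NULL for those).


LEFT JOIN keeps every row from enrollments (the left table); where course_id has no match in courses, the course columns become NULL. Walk through each enrollment:
  - enrollment 1 (Eli): course_id=2 -> matches Calculus
  - enrollment 2 (Jack): course_id=NULL, no match -> kept with NULL
  - enrollment 3 (Pete): course_id=NULL, no match -> kept with NULL
  - enrollment 4 (Wendy): course_id=1 -> matches Economics
All 4 rows appear; 2 have NULL course.

SQL:
SELECT a.student, b.title AS course
FROM enrollments a
LEFT JOIN courses b ON a.course_id = b.id

Result:
student | course   
--------+----------
Eli     | Calculus 
Jack    | NULL     
Pete    | NULL     
Wendy   | Economics


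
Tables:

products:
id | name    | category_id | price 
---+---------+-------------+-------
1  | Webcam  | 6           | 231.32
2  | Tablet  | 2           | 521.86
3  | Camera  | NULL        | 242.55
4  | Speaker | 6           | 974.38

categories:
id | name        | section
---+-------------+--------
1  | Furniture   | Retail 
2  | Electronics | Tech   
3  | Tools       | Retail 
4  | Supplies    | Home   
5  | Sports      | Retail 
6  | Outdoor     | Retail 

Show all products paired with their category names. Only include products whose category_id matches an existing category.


INNER JOIN keeps only products rows whose category_id matches an id in categories. Walk through each product:
  - product 1 (Webcam): category_id=6 -> matches Outdoor
  - product 2 (Tablet): category_id=2 -> matches Electronics
  - product 3 (Camera): category_id=NULL, no match -> dropped
  - product 4 (Speaker): category_id=6 -> matches Outdoor
So 1 of 4 rows is dropped.

SQL:
SELECT a.name, b.name AS category
FROM products a
INNER JOIN categories b ON a.category_id = b.id

Result:
name    | category   
--------+------------
Webcam  | Outdoor    
Tablet  | Electronics
Speaker | Outdoor    


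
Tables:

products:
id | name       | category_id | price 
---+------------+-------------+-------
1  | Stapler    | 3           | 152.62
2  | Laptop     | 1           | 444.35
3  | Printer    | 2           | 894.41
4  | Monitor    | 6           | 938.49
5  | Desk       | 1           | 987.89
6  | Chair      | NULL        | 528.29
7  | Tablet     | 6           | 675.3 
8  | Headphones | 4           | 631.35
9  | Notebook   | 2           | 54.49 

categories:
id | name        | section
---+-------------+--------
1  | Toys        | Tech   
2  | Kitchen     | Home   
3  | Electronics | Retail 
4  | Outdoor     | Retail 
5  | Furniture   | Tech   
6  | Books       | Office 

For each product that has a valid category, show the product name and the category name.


INNER JOIN keeps only products rows whose category_id matches an id in categories. Walk through each product:
  - product 1 (Stapler): category_id=3 -> matches Electronics
  - product 2 (Laptop): category_id=1 -> matches Toys
  - product 3 (Printer): category_id=2 -> matches Kitchen
  - product 4 (Monitor): category_id=6 -> matches Books
  - product 5 (Desk): category_id=1 -> matches Toys
  - product 6 (Chair): category_id=NULL, no match -> dropped
  - product 7 (Tablet): category_id=6 -> matches Books
  - product 8 (Headphones): category_id=4 -> matches Outdoor
  - product 9 (Notebook): category_id=2 -> matches Kitchen
So 1 of 9 rows is dropped.

SQL:
SELECT a.name, b.name AS category
FROM products a
INNER JOIN categories b ON a.category_id = b.id

Result:
name       | category   
-----------+------------
Stapler    | Electronics
Laptop     | Toys       
Printer    | Kitchen    
Monitor    | Books      
Desk       | Toys       
Tablet     | Books      
Headphones | Outdoor    
Notebook   | Kitchen    


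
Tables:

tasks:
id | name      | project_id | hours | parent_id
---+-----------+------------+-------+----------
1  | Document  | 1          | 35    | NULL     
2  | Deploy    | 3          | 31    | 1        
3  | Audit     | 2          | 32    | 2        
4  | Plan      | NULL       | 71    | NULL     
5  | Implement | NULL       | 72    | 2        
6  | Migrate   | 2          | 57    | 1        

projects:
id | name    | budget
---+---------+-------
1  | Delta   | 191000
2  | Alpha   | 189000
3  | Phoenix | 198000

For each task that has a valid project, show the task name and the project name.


INNER JOIN keeps only tasks rows whose project_id matches an id in projects. Walk through each task:
  - task 1 (Document): project_id=1 -> matches Delta
  - task 2 (Deploy): project_id=3 -> matches Phoenix
  - task 3 (Audit): project_id=2 -> matches Alpha
  - task 4 (Plan): project_id=NULL, no match -> dropped
  - task 5 (Implement): project_id=NULL, no match -> dropped
  - task 6 (Migrate): project_id=2 -> matches Alpha
So 2 of 6 rows are dropped.

SQL:
SELECT a.name, b.name AS project
FROM tasks a
INNER JOIN projects b ON a.project_id = b.id

Result:
name     | project
---------+--------
Document | Delta  
Deploy   | Phoenix
Audit    | Alpha  
Migrate  | Alpha  


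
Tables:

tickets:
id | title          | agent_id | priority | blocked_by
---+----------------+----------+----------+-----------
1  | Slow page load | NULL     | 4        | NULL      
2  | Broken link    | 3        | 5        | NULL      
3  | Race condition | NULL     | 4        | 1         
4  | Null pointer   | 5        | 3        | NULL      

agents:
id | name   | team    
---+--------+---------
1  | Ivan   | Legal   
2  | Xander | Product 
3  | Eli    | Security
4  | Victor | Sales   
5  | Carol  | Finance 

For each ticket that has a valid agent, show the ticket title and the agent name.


INNER JOIN keeps only tickets rows whose agent_id matches an id in agents. Walk through each ticket:
  - ticket 1 (Slow page load): agent_id=NULL, no match -> dropped
  - ticket 2 (Broken link): agent_id=3 -> matches Eli
  - ticket 3 (Race condition): agent_id=NULL, no match -> dropped
  - ticket 4 (Null pointer): agent_id=5 -> matches Carol
So 2 of 4 rows are dropped.

SQL:
SELECT a.title, b.name AS agent
FROM tickets a
INNER JOIN agents b ON a.agent_id = b.id

Result:
title        | agent
-------------+------
Broken link  | Eli  
Null pointer | Carol


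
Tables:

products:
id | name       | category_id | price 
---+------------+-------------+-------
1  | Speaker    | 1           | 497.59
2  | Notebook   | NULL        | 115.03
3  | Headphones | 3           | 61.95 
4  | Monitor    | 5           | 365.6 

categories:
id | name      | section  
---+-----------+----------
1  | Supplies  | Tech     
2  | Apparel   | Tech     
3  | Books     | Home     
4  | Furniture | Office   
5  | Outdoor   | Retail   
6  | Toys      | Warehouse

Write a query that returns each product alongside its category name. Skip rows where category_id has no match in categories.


INNER JOIN keeps only products rows whose category_id matches an id in categories. Walk through each product:
  - product 1 (Speaker): category_id=1 -> matches Supplies
  - product 2 (Notebook): category_id=NULL, no match -> dropped
  - product 3 (Headphones): category_id=3 -> matches Books
  - product 4 (Monitor): category_id=5 -> matches Outdoor
So 1 of 4 rows is dropped.

SQL:
SELECT a.name, b.name AS category
FROM products a
INNER JOIN categories b ON a.category_id = b.id

Result:
name       | category
-----------+---------
Speaker    | Supplies
Headphones | Books   
Monitor    | Outdoor 


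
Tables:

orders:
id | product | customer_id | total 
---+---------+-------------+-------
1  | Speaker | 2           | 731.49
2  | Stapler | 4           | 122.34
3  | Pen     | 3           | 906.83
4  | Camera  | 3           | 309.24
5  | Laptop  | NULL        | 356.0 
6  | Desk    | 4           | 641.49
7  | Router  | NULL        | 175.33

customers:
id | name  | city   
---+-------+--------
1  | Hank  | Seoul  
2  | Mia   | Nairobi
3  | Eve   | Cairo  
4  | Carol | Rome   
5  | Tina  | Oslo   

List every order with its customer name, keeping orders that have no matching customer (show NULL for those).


LEFT JOIN keeps every row from orders (the left table); where customer_id has no match in customers, the customer columns become NULL. Walk through each order:
  - order 1 (Speaker): customer_id=2 -> matches Mia
  - order 2 (Stapler): customer_id=4 -> matches Carol
  - order 3 (Pen): customer_id=3 -> matches Eve
  - order 4 (Camera): customer_id=3 -> matches Eve
  - order 5 (Laptop): customer_id=NULL, no match -> kept with NULL
  - order 6 (Desk): customer_id=4 -> matches Carol
  - order 7 (Router): customer_id=NULL, no match -> kept with NULL
All 7 rows appear; 2 have NULL customer.

SQL:
SELECT a.product, b.name AS customer
FROM orders a
LEFT JOIN customers b ON a.customer_id = b.id

Result:
product | customer
--------+---------
Speaker | Mia     
Stapler | Carol   
Pen     | Eve     
Camera  | Eve     
Laptop  | NULL    
Desk    | Carol   
Router  | NULL    


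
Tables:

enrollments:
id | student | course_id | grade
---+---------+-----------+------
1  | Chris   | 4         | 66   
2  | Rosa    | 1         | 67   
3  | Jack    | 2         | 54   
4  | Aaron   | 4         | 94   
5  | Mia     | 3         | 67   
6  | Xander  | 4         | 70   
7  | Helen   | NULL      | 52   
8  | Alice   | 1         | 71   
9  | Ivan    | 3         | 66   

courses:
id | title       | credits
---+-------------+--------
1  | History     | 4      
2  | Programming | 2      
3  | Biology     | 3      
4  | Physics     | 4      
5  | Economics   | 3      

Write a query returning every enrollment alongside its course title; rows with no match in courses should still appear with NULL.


LEFT JOIN keeps every row from enrollments (the left table); where course_id has no match in courses, the course columns become NULL. Walk through each enrollment:
  - enrollment 1 (Chris): course_id=4 -> matches Physics
  - enrollment 2 (Rosa): course_id=1 -> matches History
  - enrollment 3 (Jack): course_id=2 -> matches Programming
  - enrollment 4 (Aaron): course_id=4 -> matches Physics
  - enrollment 5 (Mia): course_id=3 -> matches Biology
  - enrollment 6 (Xander): course_id=4 -> matches Physics
  - enrollment 7 (Helen): course_id=NULL, no match -> kept with NULL
  - enrollment 8 (Alice): course_id=1 -> matches History
  - enrollment 9 (Ivan): course_id=3 -> matches Biology
All 9 rows appear; 1 has NULL course.

SQL:
SELECT a.student, b.title AS course
FROM enrollments a
LEFT JOIN courses b ON a.course_id = b.id

Result:
student | course     
--------+------------
Chris   | Physics    
Rosa    | History    
Jack    | Programming
Aaron   | Physics    
Mia     | Biology    
Xander  | Physics    
Helen   | NULL       
Alice   | History    
Ivan    | Biology    


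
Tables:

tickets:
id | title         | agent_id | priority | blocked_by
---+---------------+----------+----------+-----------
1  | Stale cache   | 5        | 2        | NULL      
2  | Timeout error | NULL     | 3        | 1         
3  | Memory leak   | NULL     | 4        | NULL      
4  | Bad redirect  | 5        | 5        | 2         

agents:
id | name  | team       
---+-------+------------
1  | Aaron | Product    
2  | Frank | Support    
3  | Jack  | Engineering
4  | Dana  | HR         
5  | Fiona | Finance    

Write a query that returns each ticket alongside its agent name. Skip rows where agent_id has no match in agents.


INNER JOIN keeps only tickets rows whose agent_id matches an id in agents. Walk through each ticket:
  - ticket 1 (Stale cache): agent_id=5 -> matches Fiona
  - ticket 2 (Timeout error): agent_id=NULL, no match -> dropped
  - ticket 3 (Memory leak): agent_id=NULL, no match -> dropped
  - ticket 4 (Bad redirect): agent_id=5 -> matches Fiona
So 2 of 4 rows are dropped.

SQL:
SELECT a.title, b.name AS agent
FROM tickets a
INNER JOIN agents b ON a.agent_id = b.id

Result:
title        | agent
-------------+------
Stale cache  | Fiona
Bad redirect | Fiona


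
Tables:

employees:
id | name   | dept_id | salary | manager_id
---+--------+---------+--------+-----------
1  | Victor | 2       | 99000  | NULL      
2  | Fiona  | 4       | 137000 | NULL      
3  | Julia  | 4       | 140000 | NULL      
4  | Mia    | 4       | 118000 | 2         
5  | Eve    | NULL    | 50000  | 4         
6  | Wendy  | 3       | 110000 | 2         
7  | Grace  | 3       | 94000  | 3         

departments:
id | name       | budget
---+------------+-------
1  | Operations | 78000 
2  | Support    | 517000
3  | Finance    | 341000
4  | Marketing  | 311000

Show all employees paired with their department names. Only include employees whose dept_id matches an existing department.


INNER JOIN keeps only employees rows whose dept_id matches an id in departments. Walk through each employee:
  - employee 1 (Victor): dept_id=2 -> matches Support
  - employee 2 (Fiona): dept_id=4 -> matches Marketing
  - employee 3 (Julia): dept_id=4 -> matches Marketing
  - employee 4 (Mia): dept_id=4 -> matches Marketing
  - employee 5 (Eve): dept_id=NULL, no match -> dropped
  - employee 6 (Wendy): dept_id=3 -> matches Finance
  - employee 7 (Grace): dept_id=3 -> matches Finance
So 1 of 7 rows is dropped.

SQL:
SELECT a.name, b.name AS department
FROM employees a
INNER JOIN departments b ON a.dept_id = b.id

Result:
name   | department
-------+-----------
Victor | Support   
Fiona  | Marketing 
Julia  | Marketing 
Mia    | Marketing 
Wendy  | Finance   
Grace  | Finance   


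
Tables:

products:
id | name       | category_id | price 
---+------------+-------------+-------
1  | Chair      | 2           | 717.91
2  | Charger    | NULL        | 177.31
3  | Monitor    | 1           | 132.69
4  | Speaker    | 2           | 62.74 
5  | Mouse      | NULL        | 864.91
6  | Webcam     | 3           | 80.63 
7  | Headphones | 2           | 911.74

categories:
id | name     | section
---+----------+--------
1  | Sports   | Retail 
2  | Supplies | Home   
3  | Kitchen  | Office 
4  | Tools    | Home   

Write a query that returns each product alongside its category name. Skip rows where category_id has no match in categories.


INNER JOIN keeps only products rows whose category_id matches an id in categories. Walk through each product:
  - product 1 (Chair): category_id=2 -> matches Supplies
  - product 2 (Charger): category_id=NULL, no match -> dropped
  - product 3 (Monitor): category_id=1 -> matches Sports
  - product 4 (Speaker): category_id=2 -> matches Supplies
  - product 5 (Mouse): category_id=NULL, no match -> dropped
  - product 6 (Webcam): category_id=3 -> matches Kitchen
  - product 7 (Headphones): category_id=2 -> matches Supplies
So 2 of 7 rows are dropped.

SQL:
SELECT a.name, b.name AS category
FROM products a
INNER JOIN categories b ON a.category_id = b.id

Result:
name       | category
-----------+---------
Chair      | Supplies
Monitor    | Sports  
Speaker    | Supplies
Webcam     | Kitchen 
Headphones | Supplies


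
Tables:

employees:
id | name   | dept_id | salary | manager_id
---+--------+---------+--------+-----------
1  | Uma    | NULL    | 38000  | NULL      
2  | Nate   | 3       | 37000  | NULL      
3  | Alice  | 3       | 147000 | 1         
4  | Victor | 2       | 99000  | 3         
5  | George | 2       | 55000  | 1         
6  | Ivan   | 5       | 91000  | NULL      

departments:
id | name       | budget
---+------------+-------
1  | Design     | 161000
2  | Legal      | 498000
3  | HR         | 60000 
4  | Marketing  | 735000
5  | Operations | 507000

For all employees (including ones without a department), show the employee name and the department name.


LEFT JOIN keeps every row from employees (the left table); where dept_id has no match in departments, the department columns become NULL. Walk through each employee:
  - employee 1 (Uma): dept_id=NULL, no match -> kept with NULL
  - employee 2 (Nate): dept_id=3 -> matches HR
  - employee 3 (Alice): dept_id=3 -> matches HR
  - employee 4 (Victor): dept_id=2 -> matches Legal
  - employee 5 (George): dept_id=2 -> matches Legal
  - employee 6 (Ivan): dept_id=5 -> matches Operations
All 6 rows appear; 1 has NULL department.

SQL:
SELECT a.name, b.name AS department
FROM employees a
LEFT JOIN departments b ON a.dept_id = b.id

Result:
name   | department
-------+-----------
Uma    | NULL      
Nate   | HR        
Alice  | HR        
Victor | Legal     
George | Legal     
Ivan   | Operations


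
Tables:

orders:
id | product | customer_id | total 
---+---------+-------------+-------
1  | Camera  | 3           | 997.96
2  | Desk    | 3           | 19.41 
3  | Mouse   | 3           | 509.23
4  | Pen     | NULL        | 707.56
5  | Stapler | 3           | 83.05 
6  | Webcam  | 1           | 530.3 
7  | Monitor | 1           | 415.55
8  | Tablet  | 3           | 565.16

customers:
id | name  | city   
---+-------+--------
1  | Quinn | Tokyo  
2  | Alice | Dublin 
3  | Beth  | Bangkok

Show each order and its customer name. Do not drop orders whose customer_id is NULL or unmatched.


LEFT JOIN keeps every row from orders (the left table); where customer_id has no match in customers, the customer columns become NULL. Walk through each order:
  - order 1 (Camera): customer_id=3 -> matches Beth
  - order 2 (Desk): customer_id=3 -> matches Beth
  - order 3 (Mouse): customer_id=3 -> matches Beth
  - order 4 (Pen): customer_id=NULL, no match -> kept with NULL
  - order 5 (Stapler): customer_id=3 -> matches Beth
  - order 6 (Webcam): customer_id=1 -> matches Quinn
  - order 7 (Monitor): customer_id=1 -> matches Quinn
  - order 8 (Tablet): customer_id=3 -> matches Beth
All 8 rows appear; 1 has NULL customer.

SQL:
SELECT a.product, b.name AS customer
FROM orders a
LEFT JOIN customers b ON a.customer_id = b.id

Result:
product | customer
--------+---------
Camera  | Beth    
Desk    | Beth    
Mouse   | Beth    
Pen     | NULL    
Stapler | Beth    
Webcam  | Quinn   
Monitor | Quinn   
Tablet  | Beth    


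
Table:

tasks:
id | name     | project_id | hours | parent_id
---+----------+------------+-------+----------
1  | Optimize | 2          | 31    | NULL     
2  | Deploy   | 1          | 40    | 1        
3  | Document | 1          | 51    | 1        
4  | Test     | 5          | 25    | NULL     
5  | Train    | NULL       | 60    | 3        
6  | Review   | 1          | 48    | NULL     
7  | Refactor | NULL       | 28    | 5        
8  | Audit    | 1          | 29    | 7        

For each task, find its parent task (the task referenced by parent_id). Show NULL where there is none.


This is a self-join: tasks is joined to a second copy of itself, matching each row's parent_id to another row's id. Use LEFT JOIN so rows with parent_id=NULL are kept.
  - task 1 (Optimize): parent_id=NULL -> NULL
  - task 2 (Deploy): parent_id=1 -> Optimize
  - task 3 (Document): parent_id=1 -> Optimize
  - task 4 (Test): parent_id=NULL -> NULL
  - task 5 (Train): parent_id=3 -> Document
  - task 6 (Review): parent_id=NULL -> NULL
  - task 7 (Refactor): parent_id=5 -> Train
  - task 8 (Audit): parent_id=7 -> Refactor

SQL:
SELECT a.name AS item, b.name AS parent
FROM tasks a
LEFT JOIN tasks b ON a.parent_id = b.id

Result:
item     | parent  
---------+---------
Optimize | NULL    
Deploy   | Optimize
Document | Optimize
Test     | NULL    
Train    | Document
Review   | NULL    
Refactor | Train   
Audit    | Refactor


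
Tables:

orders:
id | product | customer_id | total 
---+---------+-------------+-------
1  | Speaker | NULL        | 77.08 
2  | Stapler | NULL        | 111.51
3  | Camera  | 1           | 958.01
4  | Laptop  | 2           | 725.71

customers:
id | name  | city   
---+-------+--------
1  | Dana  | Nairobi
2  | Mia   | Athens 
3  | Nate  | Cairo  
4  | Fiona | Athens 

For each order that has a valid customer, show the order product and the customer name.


INNER JOIN keeps only orders rows whose customer_id matches an id in customers. Walk through each order:
  - order 1 (Speaker): customer_id=NULL, no match -> dropped
  - order 2 (Stapler): customer_id=NULL, no match -> dropped
  - order 3 (Camera): customer_id=1 -> matches Dana
  - order 4 (Laptop): customer_id=2 -> matches Mia
So 2 of 4 rows are dropped.

SQL:
SELECT a.product, b.name AS customer
FROM orders a
INNER JOIN customers b ON a.customer_id = b.id

Result:
product | customer
--------+---------
Camera  | Dana    
Laptop  | Mia     


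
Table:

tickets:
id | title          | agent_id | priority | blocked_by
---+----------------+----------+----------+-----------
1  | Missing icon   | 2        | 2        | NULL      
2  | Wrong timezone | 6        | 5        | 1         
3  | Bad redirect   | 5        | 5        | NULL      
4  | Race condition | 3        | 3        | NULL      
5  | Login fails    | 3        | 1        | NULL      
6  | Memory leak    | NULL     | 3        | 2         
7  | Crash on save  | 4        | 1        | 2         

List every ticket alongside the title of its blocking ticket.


This is a self-join: tickets is joined to a second copy of itself, matching each row's blocked_by to another row's id. Use LEFT JOIN so rows with blocked_by=NULL are kept.
  - ticket 1 (Missing icon): blocked_by=NULL -> NULL
  - ticket 2 (Wrong timezone): blocked_by=1 -> Missing icon
  - ticket 3 (Bad redirect): blocked_by=NULL -> NULL
  - ticket 4 (Race condition): blocked_by=NULL -> NULL
  - ticket 5 (Login fails): blocked_by=NULL -> NULL
  - ticket 6 (Memory leak): blocked_by=2 -> Wrong timezone
  - ticket 7 (Crash on save): blocked_by=2 -> Wrong timezone

SQL:
SELECT a.title AS item, b.title AS blocked_by
FROM tickets a
LEFT JOIN tickets b ON a.blocked_by = b.id

Result:
item           | blocked_by    
---------------+---------------
Missing icon   | NULL          
Wrong timezone | Missing icon  
Bad redirect   | NULL          
Race condition | NULL          
Login fails    | NULL          
Memory leak    | Wrong timezone
Crash on save  | Wrong timezone


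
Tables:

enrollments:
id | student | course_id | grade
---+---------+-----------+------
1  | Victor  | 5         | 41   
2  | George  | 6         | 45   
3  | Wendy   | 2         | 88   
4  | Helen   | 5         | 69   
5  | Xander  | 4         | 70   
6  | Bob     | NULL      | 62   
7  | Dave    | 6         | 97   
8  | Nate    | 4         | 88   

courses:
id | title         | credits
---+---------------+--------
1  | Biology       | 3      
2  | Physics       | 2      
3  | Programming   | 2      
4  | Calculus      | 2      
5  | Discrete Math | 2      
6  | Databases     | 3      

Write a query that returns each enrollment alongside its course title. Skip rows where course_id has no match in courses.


INNER JOIN keeps only enrollments rows whose course_id matches an id in courses. Walk through each enrollment:
  - enrollment 1 (Victor): course_id=5 -> matches Discrete Math
  - enrollment 2 (George): course_id=6 -> matches Databases
  - enrollment 3 (Wendy): course_id=2 -> matches Physics
  - enrollment 4 (Helen): course_id=5 -> matches Discrete Math
  - enrollment 5 (Xander): course_id=4 -> matches Calculus
  - enrollment 6 (Bob): course_id=NULL, no match -> dropped
  - enrollment 7 (Dave): course_id=6 -> matches Databases
  - enrollment 8 (Nate): course_id=4 -> matches Calculus
So 1 of 8 rows is dropped.

SQL:
SELECT a.student, b.title AS course
FROM enrollments a
INNER JOIN courses b ON a.course_id = b.id

Result:
student | course       
--------+--------------
Victor  | Discrete Math
George  | Databases    
Wendy   | Physics      
Helen   | Discrete Math
Xander  | Calculus     
Dave    | Databases    
Nate    | Calculus     


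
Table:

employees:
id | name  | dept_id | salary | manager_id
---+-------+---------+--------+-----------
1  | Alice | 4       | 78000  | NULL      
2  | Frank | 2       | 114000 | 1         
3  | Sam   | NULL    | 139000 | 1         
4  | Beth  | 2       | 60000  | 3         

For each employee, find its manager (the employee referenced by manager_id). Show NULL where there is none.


This is a self-join: employees is joined to a second copy of itself, matching each row's manager_id to another row's id. Use LEFT JOIN so rows with manager_id=NULL are kept.
  - employee 1 (Alice): manager_id=NULL -> NULL
  - employee 2 (Frank): manager_id=1 -> Alice
  - employee 3 (Sam): manager_id=1 -> Alice
  - employee 4 (Beth): manager_id=3 -> Sam

SQL:
SELECT a.name AS item, b.name AS manager
FROM employees a
LEFT JOIN employees b ON a.manager_id = b.id

Result:
item  | manager
------+--------
Alice | NULL   
Frank | Alice  
Sam   | Alice  
Beth  | Sam    


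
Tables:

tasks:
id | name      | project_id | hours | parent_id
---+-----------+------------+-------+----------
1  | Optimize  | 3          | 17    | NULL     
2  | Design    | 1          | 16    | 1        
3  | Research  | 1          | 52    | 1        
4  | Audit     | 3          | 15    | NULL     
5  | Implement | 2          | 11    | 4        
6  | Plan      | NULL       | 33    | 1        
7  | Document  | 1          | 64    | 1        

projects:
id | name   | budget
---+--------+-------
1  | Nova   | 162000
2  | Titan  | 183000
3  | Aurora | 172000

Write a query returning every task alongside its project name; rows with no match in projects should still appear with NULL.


LEFT JOIN keeps every row from tasks (the left table); where project_id has no match in projects, the project columns become NULL. Walk through each task:
  - task 1 (Optimize): project_id=3 -> matches Aurora
  - task 2 (Design): project_id=1 -> matches Nova
  - task 3 (Research): project_id=1 -> matches Nova
  - task 4 (Audit): project_id=3 -> matches Aurora
  - task 5 (Implement): project_id=2 -> matches Titan
  - task 6 (Plan): project_id=NULL, no match -> kept with NULL
  - task 7 (Document): project_id=1 -> matches Nova
All 7 rows appear; 1 has NULL project.

SQL:
SELECT a.name, b.name AS project
FROM tasks a
LEFT JOIN projects b ON a.project_id = b.id

Result:
name      | project
----------+--------
Optimize  | Aurora 
Design    | Nova   
Research  | Nova   
Audit     | Aurora 
Implement | Titan  
Plan      | NULL   
Document  | Nova   


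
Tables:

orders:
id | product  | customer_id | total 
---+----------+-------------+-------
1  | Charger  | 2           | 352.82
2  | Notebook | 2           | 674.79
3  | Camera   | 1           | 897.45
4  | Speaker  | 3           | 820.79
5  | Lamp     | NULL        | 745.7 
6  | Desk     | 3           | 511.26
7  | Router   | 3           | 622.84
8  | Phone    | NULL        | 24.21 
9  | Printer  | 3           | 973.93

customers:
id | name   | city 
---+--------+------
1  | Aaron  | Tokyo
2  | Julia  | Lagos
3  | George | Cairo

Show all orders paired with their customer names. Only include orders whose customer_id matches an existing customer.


INNER JOIN keeps only orders rows whose customer_id matches an id in customers. Walk through each order:
  - order 1 (Charger): customer_id=2 -> matches Julia
  - order 2 (Notebook): customer_id=2 -> matches Julia
  - order 3 (Camera): customer_id=1 -> matches Aaron
  - order 4 (Speaker): customer_id=3 -> matches George
  - order 5 (Lamp): customer_id=NULL, no match -> dropped
  - order 6 (Desk): customer_id=3 -> matches George
  - order 7 (Router): customer_id=3 -> matches George
  - order 8 (Phone): customer_id=NULL, no match -> dropped
  - order 9 (Printer): customer_id=3 -> matches George
So 2 of 9 rows are dropped.

SQL:
SELECT a.product, b.name AS customer
FROM orders a
INNER JOIN customers b ON a.customer_id = b.id

Result:
product  | customer
---------+---------
Charger  | Julia   
Notebook | Julia   
Camera   | Aaron   
Speaker  | George  
Desk     | George  
Router   | George  
Printer  | George  
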